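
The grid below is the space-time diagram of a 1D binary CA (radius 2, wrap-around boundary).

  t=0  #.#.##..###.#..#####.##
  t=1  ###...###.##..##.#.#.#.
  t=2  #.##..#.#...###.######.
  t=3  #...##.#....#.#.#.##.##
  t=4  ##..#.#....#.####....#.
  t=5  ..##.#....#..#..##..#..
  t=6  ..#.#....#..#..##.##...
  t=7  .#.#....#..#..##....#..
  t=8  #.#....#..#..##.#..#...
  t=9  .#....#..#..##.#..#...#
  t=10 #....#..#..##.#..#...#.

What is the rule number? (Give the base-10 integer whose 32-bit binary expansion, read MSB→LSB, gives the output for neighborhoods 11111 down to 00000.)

  ##### -> #   bit 31 = 1  t=0,i=17
  ####. -> .   bit 30 = 0  t=0,i=18
  ###.# -> #   bit 29 = 1  t=0,i=0
  ###.. -> #   bit 28 = 1  t=1,i=2
  ##.## -> .   bit 27 = 0  t=0,i=20
  ##.#. -> #   bit 26 = 1  t=0,i=1
  ##..# -> #   bit 25 = 1  t=0,i=6
  ##... -> #   bit 24 = 1  t=1,i=3
  #.### -> #   bit 23 = 1  t=0,i=21
  #.##. -> .   bit 22 = 0  t=0,i=4
  #.#.# -> #   bit 21 = 1  t=0,i=2
  #.#.. -> .   bit 20 = 0  t=0,i=12
  #..## -> #   bit 19 = 1  t=0,i=7
  #..#. -> #   bit 18 = 1  t=2,i=5
  #...# -> .   bit 17 = 0  t=1,i=4
  #.... -> .   bit 16 = 0  t=3,i=9
  .#### -> .   bit 15 = 0  t=0,i=16
  .###. -> .   bit 14 = 0  t=0,i=9
  .##.# -> .   bit 13 = 0  t=1,i=15
  .##.. -> .   bit 12 = 0  t=0,i=5
  .#.## -> .   bit 11 = 0  t=0,i=3
  .#.#. -> #   bit 10 = 1  t=1,i=18
  .#..# -> .   bit 9 = 0  t=0,i=13
  .#... -> .   bit 8 = 0  t=2,i=9
  ..### -> #   bit 7 = 1  t=0,i=8
  ..##. -> #   bit 6 = 1  t=1,i=14
  ..#.# -> .   bit 5 = 0  t=2,i=6
  ..#.. -> .   bit 4 = 0  t=5,i=10
  ...## -> .   bit 3 = 0  t=1,i=5
  ...#. -> #   bit 2 = 1  t=3,i=11
  ....# -> .   bit 1 = 0  t=3,i=10
  ..... -> .   bit 0 = 0  t=6,i=22
  bits 10110111101011000000010011000100 = 3081503940

3081503940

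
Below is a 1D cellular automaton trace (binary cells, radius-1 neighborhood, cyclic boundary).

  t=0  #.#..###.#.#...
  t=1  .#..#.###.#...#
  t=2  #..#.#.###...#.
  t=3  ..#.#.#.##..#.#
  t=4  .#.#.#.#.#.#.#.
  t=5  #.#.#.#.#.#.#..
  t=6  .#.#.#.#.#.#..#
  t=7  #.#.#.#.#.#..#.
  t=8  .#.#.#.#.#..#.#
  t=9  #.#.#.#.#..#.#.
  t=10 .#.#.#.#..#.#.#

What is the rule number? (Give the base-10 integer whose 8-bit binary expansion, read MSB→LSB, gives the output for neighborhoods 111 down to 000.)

226

  nb ###: next=#  (t=0,i=6, bit7=1)
  nb ##.: next=#  (t=0,i=7, bit6=1)
  nb #.#: next=#  (t=0,i=1, bit5=1)
  nb #..: next=.  (t=0,i=3, bit4=0)
  nb .##: next=.  (t=0,i=5, bit3=0)
  nb .#.: next=.  (t=0,i=0, bit2=0)
  nb ..#: next=#  (t=0,i=4, bit1=1)
  nb ...: next=.  (t=0,i=13, bit0=0)
  bits 11100010 = 226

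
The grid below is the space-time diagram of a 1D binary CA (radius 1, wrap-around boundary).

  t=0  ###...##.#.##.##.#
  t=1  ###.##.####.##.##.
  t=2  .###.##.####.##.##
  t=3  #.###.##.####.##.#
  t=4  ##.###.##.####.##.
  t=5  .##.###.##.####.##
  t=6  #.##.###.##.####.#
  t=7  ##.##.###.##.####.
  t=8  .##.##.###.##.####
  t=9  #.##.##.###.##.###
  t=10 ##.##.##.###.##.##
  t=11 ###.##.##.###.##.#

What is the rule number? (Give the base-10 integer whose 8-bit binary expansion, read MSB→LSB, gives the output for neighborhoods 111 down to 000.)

  nb ###: next=#  (t=0,i=0, bit7=1)
  nb ##.: next=#  (t=0,i=2, bit6=1)
  nb #.#: next=#  (t=0,i=8, bit5=1)
  nb #..: next=.  (t=0,i=3, bit4=0)
  nb .##: next=.  (t=0,i=6, bit3=0)
  nb .#.: next=#  (t=0,i=9, bit2=1)
  nb ..#: next=#  (t=0,i=5, bit1=1)
  nb ...: next=#  (t=0,i=4, bit0=1)
  bits 11100111 = 231

231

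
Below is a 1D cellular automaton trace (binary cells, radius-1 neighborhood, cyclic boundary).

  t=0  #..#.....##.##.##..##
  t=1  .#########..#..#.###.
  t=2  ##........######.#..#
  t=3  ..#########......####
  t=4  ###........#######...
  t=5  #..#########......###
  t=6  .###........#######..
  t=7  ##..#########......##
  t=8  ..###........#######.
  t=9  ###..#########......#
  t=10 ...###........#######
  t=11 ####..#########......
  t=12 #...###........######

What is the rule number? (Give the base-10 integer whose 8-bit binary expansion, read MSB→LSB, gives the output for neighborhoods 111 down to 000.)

31

  [7] ### => .  t=0,i=20
  [6] ##. => .  t=0,i=0
  [5] #.# => .  t=0,i=11
  [4] #.. => #  t=0,i=1
  [3] .## => #  t=0,i=9
  [2] .#. => #  t=0,i=3
  [1] ..# => #  t=0,i=2
  [0] ... => #  t=0,i=5
  bits 00011111 = 31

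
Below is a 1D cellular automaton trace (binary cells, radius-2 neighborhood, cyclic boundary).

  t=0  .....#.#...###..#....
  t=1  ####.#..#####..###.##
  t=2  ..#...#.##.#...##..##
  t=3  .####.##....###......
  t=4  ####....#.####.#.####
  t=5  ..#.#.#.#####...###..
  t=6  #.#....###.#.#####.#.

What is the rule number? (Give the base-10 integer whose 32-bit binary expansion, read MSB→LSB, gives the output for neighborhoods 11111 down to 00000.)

1099353019

  #####|.  b31=0 t=1,i=0
  ####.|#  b30=1 t=1,i=2
  ###.#|.  b29=0 t=1,i=3
  ###..|.  b28=0 t=0,i=13
  ##.##|.  b27=0 t=1,i=18
  ##.#.|.  b26=0 t=1,i=4
  ##..#|.  b25=0 t=0,i=14
  ##...|#  b24=1 t=3,i=8
  #.###|#  b23=1 t=1,i=19
  #.##.|.  b22=0 t=2,i=8
  #.#.#|.  b21=0 t=4,i=15
  #.#..|.  b20=0 t=0,i=7
  #..##|.  b19=0 t=1,i=7
  #..#.|#  b18=1 t=0,i=15
  #...#|#  b17=1 t=0,i=9
  #....|.  b16=0 t=0,i=18
  .####|#  b15=1 t=1,i=9
  .###.|#  b14=1 t=0,i=12
  .##.#|.  b13=0 t=2,i=9
  .##..|.  b12=0 t=2,i=16
  .#.##|#  b11=1 t=2,i=7
  .#.#.|.  b10=0 t=0,i=6
  .#..#|#  b9=1 t=1,i=6
  .#...|#  b8=1 t=0,i=8
  ..###|#  b7=1 t=0,i=11
  ..##.|.  b6=0 t=2,i=15
  ..#.#|#  b5=1 t=0,i=5
  ..#..|#  b4=1 t=0,i=16
  ...##|#  b3=1 t=0,i=10
  ...#.|.  b2=0 t=0,i=4
  ....#|#  b1=1 t=0,i=3
  .....|#  b0=1 t=0,i=0
  bits 01000001100001101100101110111011 = 1099353019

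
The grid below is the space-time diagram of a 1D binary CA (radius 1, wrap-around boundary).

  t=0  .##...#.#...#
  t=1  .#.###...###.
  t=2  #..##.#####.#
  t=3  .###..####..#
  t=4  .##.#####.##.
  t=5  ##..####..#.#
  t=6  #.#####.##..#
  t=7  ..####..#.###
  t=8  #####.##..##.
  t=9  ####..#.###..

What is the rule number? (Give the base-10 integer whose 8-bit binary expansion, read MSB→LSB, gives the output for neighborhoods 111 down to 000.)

  [7] ### => #  t=1,i=4
  [6] ##. => .  t=0,i=2
  [5] #.# => .  t=0,i=0
  [4] #.. => #  t=0,i=3
  [3] .## => #  t=0,i=1
  [2] .#. => .  t=0,i=6
  [1] ..# => #  t=0,i=5
  [0] ... => #  t=0,i=4
  bits 10011011 = 155

155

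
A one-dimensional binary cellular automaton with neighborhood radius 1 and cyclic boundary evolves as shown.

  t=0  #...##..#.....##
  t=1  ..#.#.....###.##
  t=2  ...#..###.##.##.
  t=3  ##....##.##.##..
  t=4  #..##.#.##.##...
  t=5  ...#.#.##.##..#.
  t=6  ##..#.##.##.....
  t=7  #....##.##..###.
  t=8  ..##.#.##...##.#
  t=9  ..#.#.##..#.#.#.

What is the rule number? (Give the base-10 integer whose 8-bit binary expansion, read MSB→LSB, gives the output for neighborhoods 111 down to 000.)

169

  ### -> #   bit 7 = 1  t=0,i=15
  ##. -> .   bit 6 = 0  t=0,i=0
  #.# -> #   bit 5 = 1  t=1,i=3
  #.. -> .   bit 4 = 0  t=0,i=1
  .## -> #   bit 3 = 1  t=0,i=4
  .#. -> .   bit 2 = 0  t=0,i=8
  ..# -> .   bit 1 = 0  t=0,i=3
  ... -> #   bit 0 = 1  t=0,i=2
  bits 10101001 = 169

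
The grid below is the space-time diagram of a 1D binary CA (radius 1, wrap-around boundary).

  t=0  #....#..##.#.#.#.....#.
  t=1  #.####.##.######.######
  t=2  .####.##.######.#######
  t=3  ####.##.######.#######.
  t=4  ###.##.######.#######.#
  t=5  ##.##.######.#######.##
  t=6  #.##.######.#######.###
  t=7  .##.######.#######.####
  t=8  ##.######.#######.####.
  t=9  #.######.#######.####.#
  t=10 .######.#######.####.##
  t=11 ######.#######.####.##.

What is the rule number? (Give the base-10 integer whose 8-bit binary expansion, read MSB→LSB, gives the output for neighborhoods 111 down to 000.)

175

  ### -> #   bit 7 = 1  t=1,i=3
  ##. -> .   bit 6 = 0  t=0,i=9
  #.# -> #   bit 5 = 1  t=0,i=10
  #.. -> .   bit 4 = 0  t=0,i=1
  .## -> #   bit 3 = 1  t=0,i=8
  .#. -> #   bit 2 = 1  t=0,i=0
  ..# -> #   bit 1 = 1  t=0,i=4
  ... -> #   bit 0 = 1  t=0,i=2
  bits 10101111 = 175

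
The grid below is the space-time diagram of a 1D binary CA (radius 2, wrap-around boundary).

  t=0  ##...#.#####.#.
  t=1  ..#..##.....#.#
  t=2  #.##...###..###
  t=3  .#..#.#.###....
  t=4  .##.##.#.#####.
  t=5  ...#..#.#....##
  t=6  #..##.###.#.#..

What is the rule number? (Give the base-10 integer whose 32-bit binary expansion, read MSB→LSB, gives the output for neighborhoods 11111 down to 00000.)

  nb #####: next=.  (t=0,i=9, bit31=0)
  nb ####.: next=.  (t=0,i=10, bit30=0)
  nb ###.#: next=.  (t=0,i=11, bit29=0)
  nb ###..: next=#  (t=2,i=9, bit28=1)
  nb ##.##: next=#  (t=2,i=1, bit27=1)
  nb ##.#.: next=#  (t=0,i=12, bit26=1)
  nb ##..#: next=#  (t=2,i=10, bit25=1)
  nb ##...: next=#  (t=0,i=2, bit24=1)
  nb #.###: next=.  (t=0,i=7, bit23=0)
  nb #.##.: next=.  (t=0,i=0, bit22=0)
  nb #.#.#: next=.  (t=0,i=13, bit21=0)
  nb #.#..: next=#  (t=1,i=14, bit20=1)
  nb #..##: next=.  (t=1,i=4, bit19=0)
  nb #..#.: next=.  (t=1,i=1, bit18=0)
  nb #...#: next=.  (t=0,i=3, bit17=0)
  nb #....: next=#  (t=1,i=8, bit16=1)
  nb .####: next=.  (t=0,i=8, bit15=0)
  nb .###.: next=#  (t=2,i=8, bit14=1)
  nb .##.#: next=.  (t=4,i=2, bit13=0)
  nb .##..: next=.  (t=0,i=1, bit12=0)
  nb .#.##: next=#  (t=0,i=6, bit11=1)
  nb .#.#.: next=#  (t=1,i=13, bit10=1)
  nb .#..#: next=#  (t=1,i=0, bit9=1)
  nb .#...: next=.  (t=5,i=9, bit8=0)
  nb ..###: next=.  (t=2,i=7, bit7=0)
  nb ..##.: next=.  (t=1,i=5, bit6=0)
  nb ..#.#: next=#  (t=0,i=5, bit5=1)
  nb ..#..: next=#  (t=1,i=2, bit4=1)
  nb ...##: next=#  (t=2,i=6, bit3=1)
  nb ...#.: next=.  (t=0,i=4, bit2=0)
  nb ....#: next=.  (t=1,i=10, bit1=0)
  nb .....: next=#  (t=1,i=9, bit0=1)
  bits 00011111000100010100111000111001 = 521227833

521227833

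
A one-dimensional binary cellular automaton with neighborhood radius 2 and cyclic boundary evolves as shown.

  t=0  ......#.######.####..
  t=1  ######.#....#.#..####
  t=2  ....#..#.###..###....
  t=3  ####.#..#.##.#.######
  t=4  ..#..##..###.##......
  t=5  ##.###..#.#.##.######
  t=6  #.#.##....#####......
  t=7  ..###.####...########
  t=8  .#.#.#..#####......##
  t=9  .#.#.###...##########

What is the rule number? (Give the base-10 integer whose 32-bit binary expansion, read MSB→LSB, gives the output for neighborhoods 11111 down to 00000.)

  ##### -> .   bit 31 = 0  t=0,i=10
  ####. -> #   bit 30 = 1  t=0,i=12
  ###.# -> .   bit 29 = 0  t=0,i=13
  ###.. -> #   bit 28 = 1  t=0,i=18
  ##.## -> #   bit 27 = 1  t=0,i=14
  ##.#. -> .   bit 26 = 0  t=1,i=6
  ##..# -> .   bit 25 = 0  t=2,i=12
  ##... -> #   bit 24 = 1  t=0,i=19
  #.### -> .   bit 23 = 0  t=0,i=8
  #.##. -> #   bit 22 = 1  t=3,i=10
  #.#.# -> #   bit 21 = 1  t=3,i=13
  #.#.. -> #   bit 20 = 1  t=1,i=7
  #..## -> #   bit 19 = 1  t=1,i=16
  #..#. -> .   bit 18 = 0  t=2,i=6
  #...# -> #   bit 17 = 1  t=7,i=11
  #.... -> #   bit 16 = 1  t=0,i=20
  .#### -> .   bit 15 = 0  t=0,i=9
  .###. -> #   bit 14 = 1  t=2,i=10
  .##.# -> #   bit 13 = 1  t=3,i=11
  .##.. -> .   bit 12 = 0  t=4,i=6
  .#.## -> #   bit 11 = 1  t=0,i=7
  .#.#. -> .   bit 10 = 0  t=1,i=13
  .#..# -> #   bit 9 = 1  t=1,i=15
  .#... -> .   bit 8 = 0  t=1,i=8
  ..### -> .   bit 7 = 0  t=1,i=17
  ..##. -> #   bit 6 = 1  t=4,i=5
  ..#.# -> .   bit 5 = 0  t=0,i=6
  ..#.. -> .   bit 4 = 0  t=2,i=4
  ...## -> #   bit 3 = 1  t=6,i=9
  ...#. -> #   bit 2 = 1  t=0,i=5
  ....# -> #   bit 1 = 1  t=0,i=4
  ..... -> #   bit 0 = 1  t=0,i=0
  bits 01011001011110110110101001001111 = 1501260367

1501260367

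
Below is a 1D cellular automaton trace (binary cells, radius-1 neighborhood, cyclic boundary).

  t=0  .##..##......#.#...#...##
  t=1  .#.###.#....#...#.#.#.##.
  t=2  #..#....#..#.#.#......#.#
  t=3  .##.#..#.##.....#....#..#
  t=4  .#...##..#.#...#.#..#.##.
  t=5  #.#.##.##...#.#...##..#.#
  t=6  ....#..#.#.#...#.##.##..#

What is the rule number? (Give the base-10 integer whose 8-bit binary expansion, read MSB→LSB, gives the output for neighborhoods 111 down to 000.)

26

  [7] ### => .  t=1,i=4
  [6] ##. => .  t=0,i=2
  [5] #.# => .  t=0,i=0
  [4] #.. => #  t=0,i=3
  [3] .## => #  t=0,i=1
  [2] .#. => .  t=0,i=13
  [1] ..# => #  t=0,i=4
  [0] ... => .  t=0,i=8
  bits 00011010 = 26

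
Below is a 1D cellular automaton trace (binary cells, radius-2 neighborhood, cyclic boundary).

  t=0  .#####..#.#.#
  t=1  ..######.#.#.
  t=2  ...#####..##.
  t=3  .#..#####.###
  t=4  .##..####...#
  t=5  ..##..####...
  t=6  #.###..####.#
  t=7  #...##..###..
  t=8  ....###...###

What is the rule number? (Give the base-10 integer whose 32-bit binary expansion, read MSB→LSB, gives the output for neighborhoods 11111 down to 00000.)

4078220867

  nb #####: next=#  (t=0,i=3, bit31=1)
  nb ####.: next=#  (t=0,i=4, bit30=1)
  nb ###.#: next=#  (t=1,i=7, bit29=1)
  nb ###..: next=#  (t=0,i=5, bit28=1)
  nb ##.##: next=.  (t=3,i=9, bit27=0)
  nb ##.#.: next=.  (t=1,i=8, bit26=0)
  nb ##..#: next=#  (t=0,i=6, bit25=1)
  nb ##...: next=#  (t=2,i=12, bit24=1)
  nb #.###: next=.  (t=0,i=1, bit23=0)
  nb #.##.: next=.  (t=4,i=1, bit22=0)
  nb #.#.#: next=.  (t=0,i=10, bit21=0)
  nb #.#..: next=#  (t=1,i=11, bit20=1)
  nb #..##: next=.  (t=2,i=9, bit19=0)
  nb #..#.: next=#  (t=0,i=7, bit18=1)
  nb #...#: next=.  (t=1,i=0, bit17=0)
  nb #....: next=.  (t=2,i=0, bit16=0)
  nb .####: next=#  (t=0,i=2, bit15=1)
  nb .###.: next=.  (t=3,i=11, bit14=0)
  nb .##.#: next=#  (t=6,i=0, bit13=1)
  nb .##..: next=#  (t=2,i=11, bit12=1)
  nb .#.##: next=.  (t=0,i=0, bit11=0)
  nb .#.#.: next=#  (t=0,i=9, bit10=1)
  nb .#..#: next=#  (t=3,i=2, bit9=1)
  nb .#...: next=.  (t=1,i=12, bit8=0)
  nb ..###: next=.  (t=1,i=2, bit7=0)
  nb ..##.: next=#  (t=2,i=10, bit6=1)
  nb ..#.#: next=.  (t=0,i=8, bit5=0)
  nb ..#..: next=.  (t=7,i=0, bit4=0)
  nb ...##: next=.  (t=1,i=1, bit3=0)
  nb ...#.: next=.  (t=4,i=11, bit2=0)
  nb ....#: next=#  (t=2,i=1, bit1=1)
  nb .....: next=#  (t=5,i=12, bit0=1)
  bits 11110011000101001011011001000011 = 4078220867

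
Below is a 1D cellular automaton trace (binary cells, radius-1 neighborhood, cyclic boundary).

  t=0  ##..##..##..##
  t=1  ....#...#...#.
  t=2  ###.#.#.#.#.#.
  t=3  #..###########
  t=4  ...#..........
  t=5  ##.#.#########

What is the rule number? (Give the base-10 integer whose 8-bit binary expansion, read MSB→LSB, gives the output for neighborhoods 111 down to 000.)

  ### -> .   bit 7 = 0  t=0,i=0
  ##. -> .   bit 6 = 0  t=0,i=1
  #.# -> #   bit 5 = 1  t=2,i=3
  #.. -> .   bit 4 = 0  t=0,i=2
  .## -> #   bit 3 = 1  t=0,i=4
  .#. -> #   bit 2 = 1  t=1,i=4
  ..# -> .   bit 1 = 0  t=0,i=3
  ... -> #   bit 0 = 1  t=1,i=0
  bits 00101101 = 45

45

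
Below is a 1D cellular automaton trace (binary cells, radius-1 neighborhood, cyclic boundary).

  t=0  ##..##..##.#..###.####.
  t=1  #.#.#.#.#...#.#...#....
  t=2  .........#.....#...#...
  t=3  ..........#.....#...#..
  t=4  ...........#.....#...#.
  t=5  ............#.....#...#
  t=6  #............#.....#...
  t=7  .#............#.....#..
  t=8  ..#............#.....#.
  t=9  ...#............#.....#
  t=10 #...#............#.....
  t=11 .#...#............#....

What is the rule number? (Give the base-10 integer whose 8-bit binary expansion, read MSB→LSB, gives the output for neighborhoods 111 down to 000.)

24

  ###|.  b7=0 t=0,i=15
  ##.|.  b6=0 t=0,i=1
  #.#|.  b5=0 t=0,i=10
  #..|#  b4=1 t=0,i=2
  .##|#  b3=1 t=0,i=0
  .#.|.  b2=0 t=0,i=11
  ..#|.  b1=0 t=0,i=3
  ...|.  b0=0 t=1,i=10
  bits 00011000 = 24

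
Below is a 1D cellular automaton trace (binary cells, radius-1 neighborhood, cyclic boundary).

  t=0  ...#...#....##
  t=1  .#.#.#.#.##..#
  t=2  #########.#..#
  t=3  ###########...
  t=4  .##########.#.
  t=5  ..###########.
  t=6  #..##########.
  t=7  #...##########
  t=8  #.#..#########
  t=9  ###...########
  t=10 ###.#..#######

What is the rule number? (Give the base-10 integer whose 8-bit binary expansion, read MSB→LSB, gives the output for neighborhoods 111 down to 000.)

229

  nb ###: next=#  (t=2,i=0, bit7=1)
  nb ##.: next=#  (t=0,i=13, bit6=1)
  nb #.#: next=#  (t=1,i=0, bit5=1)
  nb #..: next=.  (t=0,i=0, bit4=0)
  nb .##: next=.  (t=0,i=12, bit3=0)
  nb .#.: next=#  (t=0,i=3, bit2=1)
  nb ..#: next=.  (t=0,i=2, bit1=0)
  nb ...: next=#  (t=0,i=1, bit0=1)
  bits 11100101 = 229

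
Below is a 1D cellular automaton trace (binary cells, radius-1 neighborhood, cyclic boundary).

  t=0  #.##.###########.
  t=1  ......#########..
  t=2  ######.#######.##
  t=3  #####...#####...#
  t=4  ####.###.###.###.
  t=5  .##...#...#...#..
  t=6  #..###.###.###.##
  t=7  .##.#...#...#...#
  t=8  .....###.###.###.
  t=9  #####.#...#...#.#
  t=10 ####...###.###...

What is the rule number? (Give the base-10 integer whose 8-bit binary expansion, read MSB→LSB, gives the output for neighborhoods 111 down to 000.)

147

  ### -> #   bit 7 = 1  t=0,i=6
  ##. -> .   bit 6 = 0  t=0,i=3
  #.# -> .   bit 5 = 0  t=0,i=1
  #.. -> #   bit 4 = 1  t=1,i=15
  .## -> .   bit 3 = 0  t=0,i=2
  .#. -> .   bit 2 = 0  t=0,i=0
  ..# -> #   bit 1 = 1  t=1,i=5
  ... -> #   bit 0 = 1  t=1,i=0
  bits 10010011 = 147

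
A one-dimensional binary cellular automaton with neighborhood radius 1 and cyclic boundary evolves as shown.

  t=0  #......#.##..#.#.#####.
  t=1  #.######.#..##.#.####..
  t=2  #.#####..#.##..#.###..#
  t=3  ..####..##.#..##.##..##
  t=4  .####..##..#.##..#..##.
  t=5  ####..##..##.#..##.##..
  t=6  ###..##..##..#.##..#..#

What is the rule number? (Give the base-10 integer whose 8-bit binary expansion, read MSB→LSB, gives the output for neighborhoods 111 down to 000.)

143

  [7] ### => #  t=0,i=18
  [6] ##. => .  t=0,i=10
  [5] #.# => .  t=0,i=8
  [4] #.. => .  t=0,i=1
  [3] .## => #  t=0,i=9
  [2] .#. => #  t=0,i=0
  [1] ..# => #  t=0,i=6
  [0] ... => #  t=0,i=2
  bits 10001111 = 143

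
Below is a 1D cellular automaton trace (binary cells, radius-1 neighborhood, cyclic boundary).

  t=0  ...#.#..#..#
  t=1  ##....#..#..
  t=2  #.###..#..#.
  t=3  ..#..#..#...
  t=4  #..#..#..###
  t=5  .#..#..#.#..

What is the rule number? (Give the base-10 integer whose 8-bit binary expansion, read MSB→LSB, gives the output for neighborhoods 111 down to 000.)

  ### -> .   bit 7 = 0  t=2,i=3
  ##. -> .   bit 6 = 0  t=1,i=1
  #.# -> .   bit 5 = 0  t=0,i=4
  #.. -> #   bit 4 = 1  t=0,i=0
  .## -> #   bit 3 = 1  t=1,i=0
  .#. -> .   bit 2 = 0  t=0,i=3
  ..# -> .   bit 1 = 0  t=0,i=2
  ... -> #   bit 0 = 1  t=0,i=1
  bits 00011001 = 25

25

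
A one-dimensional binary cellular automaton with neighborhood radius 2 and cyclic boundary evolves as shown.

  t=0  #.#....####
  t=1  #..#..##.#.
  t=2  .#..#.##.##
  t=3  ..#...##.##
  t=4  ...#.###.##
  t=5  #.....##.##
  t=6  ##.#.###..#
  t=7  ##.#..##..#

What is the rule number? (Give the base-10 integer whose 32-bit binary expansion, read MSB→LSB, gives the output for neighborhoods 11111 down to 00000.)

  #####|#  b31=1 t=0,i=9
  ####.|.  b30=0 t=0,i=10
  ###.#|#  b29=1 t=0,i=0
  ###..|#  b28=1 t=5,i=0
  ##.##|.  b27=0 t=2,i=8
  ##.#.|.  b26=0 t=0,i=1
  ##..#|.  b25=0 t=3,i=0
  ##...|#  b24=1 t=4,i=0
  #.###|.  b23=0 t=4,i=5
  #.##.|#  b22=1 t=2,i=6
  #.#.#|#  b21=1 t=1,i=9
  #.#..|.  b20=0 t=0,i=2
  #..##|.  b19=0 t=1,i=5
  #..#.|.  b18=0 t=1,i=2
  #...#|.  b17=0 t=3,i=4
  #....|.  b16=0 t=0,i=4
  .####|.  b15=0 t=0,i=8
  .###.|#  b14=1 t=4,i=6
  .##.#|#  b13=1 t=1,i=7
  .##..|#  b12=1 t=3,i=10
  .#.##|.  b11=0 t=2,i=5
  .#.#.|#  b10=1 t=1,i=10
  .#..#|#  b9=1 t=1,i=1
  .#...|#  b8=1 t=0,i=3
  ..###|#  b7=1 t=0,i=7
  ..##.|#  b6=1 t=1,i=6
  ..#.#|.  b5=0 t=2,i=4
  ..#..|.  b4=0 t=1,i=3
  ...##|#  b3=1 t=0,i=6
  ...#.|.  b2=0 t=4,i=2
  ....#|.  b1=0 t=0,i=5
  .....|#  b0=1 t=5,i=3
  bits 10110001011000000111011111001001 = 2975889353

2975889353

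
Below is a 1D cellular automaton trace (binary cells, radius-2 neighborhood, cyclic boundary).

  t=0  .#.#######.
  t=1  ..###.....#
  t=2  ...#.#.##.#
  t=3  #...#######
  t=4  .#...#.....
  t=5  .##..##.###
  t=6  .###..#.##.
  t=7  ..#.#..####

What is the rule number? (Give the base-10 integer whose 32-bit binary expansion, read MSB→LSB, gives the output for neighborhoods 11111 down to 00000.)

  ##### -> .   bit 31 = 0  t=0,i=5
  ####. -> .   bit 30 = 0  t=0,i=8
  ###.# -> .   bit 29 = 0  t=5,i=10
  ###.. -> .   bit 28 = 0  t=0,i=9
  ##.## -> .   bit 27 = 0  t=5,i=0
  ##.#. -> #   bit 26 = 1  t=2,i=9
  ##..# -> #   bit 25 = 1  t=0,i=10
  ##... -> #   bit 24 = 1  t=1,i=5
  #.### -> #   bit 23 = 1  t=0,i=3
  #.##. -> #   bit 22 = 1  t=2,i=7
  #.#.# -> #   bit 21 = 1  t=2,i=5
  #.#.. -> #   bit 20 = 1  t=2,i=10
  #..## -> .   bit 19 = 0  t=1,i=1
  #..#. -> .   bit 18 = 0  t=0,i=0
  #...# -> .   bit 17 = 0  t=2,i=1
  #.... -> .   bit 16 = 0  t=1,i=6
  .#### -> #   bit 15 = 1  t=0,i=4
  .###. -> #   bit 14 = 1  t=1,i=3
  .##.# -> #   bit 13 = 1  t=2,i=8
  .##.. -> #   bit 12 = 1  t=5,i=2
  .#.## -> #   bit 11 = 1  t=0,i=2
  .#.#. -> #   bit 10 = 1  t=2,i=4
  .#..# -> .   bit 9 = 0  t=1,i=0
  .#... -> #   bit 8 = 1  t=2,i=0
  ..### -> .   bit 7 = 0  t=1,i=2
  ..##. -> .   bit 6 = 0  t=5,i=5
  ..#.# -> .   bit 5 = 0  t=0,i=1
  ..#.. -> #   bit 4 = 1  t=1,i=10
  ...## -> .   bit 3 = 0  t=3,i=3
  ...#. -> .   bit 2 = 0  t=1,i=9
  ....# -> #   bit 1 = 1  t=1,i=8
  ..... -> #   bit 0 = 1  t=1,i=7
  bits 00000111111100001111110100010011 = 133233939

133233939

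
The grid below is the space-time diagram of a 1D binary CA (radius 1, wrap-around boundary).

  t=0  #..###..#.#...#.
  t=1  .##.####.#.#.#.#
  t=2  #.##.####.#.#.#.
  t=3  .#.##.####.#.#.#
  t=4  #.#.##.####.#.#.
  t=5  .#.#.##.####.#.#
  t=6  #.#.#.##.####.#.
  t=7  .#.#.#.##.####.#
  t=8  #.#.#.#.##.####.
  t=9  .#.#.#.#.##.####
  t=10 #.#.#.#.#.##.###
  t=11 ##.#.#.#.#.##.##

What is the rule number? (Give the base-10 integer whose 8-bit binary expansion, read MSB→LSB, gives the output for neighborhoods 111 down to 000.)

242

  ### -> #   bit 7 = 1  t=0,i=4
  ##. -> #   bit 6 = 1  t=0,i=5
  #.# -> #   bit 5 = 1  t=0,i=9
  #.. -> #   bit 4 = 1  t=0,i=1
  .## -> .   bit 3 = 0  t=0,i=3
  .#. -> .   bit 2 = 0  t=0,i=0
  ..# -> #   bit 1 = 1  t=0,i=2
  ... -> .   bit 0 = 0  t=0,i=12
  bits 11110010 = 242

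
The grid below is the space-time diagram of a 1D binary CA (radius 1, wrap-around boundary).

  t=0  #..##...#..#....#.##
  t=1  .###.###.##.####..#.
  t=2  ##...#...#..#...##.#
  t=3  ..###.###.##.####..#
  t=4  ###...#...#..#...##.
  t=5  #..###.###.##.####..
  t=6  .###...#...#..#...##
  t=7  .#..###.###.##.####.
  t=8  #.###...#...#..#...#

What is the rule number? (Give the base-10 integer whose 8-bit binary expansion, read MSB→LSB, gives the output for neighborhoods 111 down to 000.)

27

  nb ###: next=.  (t=0,i=19, bit7=0)
  nb ##.: next=.  (t=0,i=0, bit6=0)
  nb #.#: next=.  (t=0,i=17, bit5=0)
  nb #..: next=#  (t=0,i=1, bit4=1)
  nb .##: next=#  (t=0,i=3, bit3=1)
  nb .#.: next=.  (t=0,i=8, bit2=0)
  nb ..#: next=#  (t=0,i=2, bit1=1)
  nb ...: next=#  (t=0,i=6, bit0=1)
  bits 00011011 = 27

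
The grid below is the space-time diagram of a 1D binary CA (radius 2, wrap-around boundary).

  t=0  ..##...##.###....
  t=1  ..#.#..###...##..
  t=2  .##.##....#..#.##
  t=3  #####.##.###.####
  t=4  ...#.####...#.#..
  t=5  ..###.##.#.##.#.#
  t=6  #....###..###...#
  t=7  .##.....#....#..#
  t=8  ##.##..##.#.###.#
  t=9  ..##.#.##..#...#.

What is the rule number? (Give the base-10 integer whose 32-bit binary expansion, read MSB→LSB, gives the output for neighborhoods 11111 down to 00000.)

1263643252

  nb #####: next=.  (t=3,i=0, bit31=0)
  nb ####.: next=#  (t=3,i=3, bit30=1)
  nb ###.#: next=.  (t=3,i=4, bit29=0)
  nb ###..: next=.  (t=0,i=12, bit28=0)
  nb ##.##: next=#  (t=0,i=9, bit27=1)
  nb ##.#.: next=.  (t=5,i=8, bit26=0)
  nb ##..#: next=#  (t=6,i=8, bit25=1)
  nb ##...: next=#  (t=0,i=4, bit24=1)
  nb #.###: next=.  (t=0,i=10, bit23=0)
  nb #.##.: next=#  (t=2,i=1, bit22=1)
  nb #.#.#: next=.  (t=5,i=9, bit21=0)
  nb #.#..: next=#  (t=1,i=4, bit20=1)
  nb #..##: next=.  (t=1,i=6, bit19=0)
  nb #..#.: next=.  (t=2,i=12, bit18=0)
  nb #...#: next=.  (t=0,i=5, bit17=0)
  nb #....: next=#  (t=0,i=14, bit16=1)
  nb .####: next=#  (t=3,i=14, bit15=1)
  nb .###.: next=.  (t=0,i=11, bit14=0)
  nb .##.#: next=#  (t=0,i=8, bit13=1)
  nb .##..: next=.  (t=0,i=3, bit12=0)
  nb .#.##: next=#  (t=2,i=14, bit11=1)
  nb .#.#.: next=.  (t=1,i=3, bit10=0)
  nb .#..#: next=#  (t=1,i=5, bit9=1)
  nb .#...: next=.  (t=4,i=15, bit8=0)
  nb ..###: next=.  (t=1,i=7, bit7=0)
  nb ..##.: next=#  (t=0,i=2, bit6=1)
  nb ..#.#: next=#  (t=1,i=2, bit5=1)
  nb ..#..: next=#  (t=2,i=10, bit4=1)
  nb ...##: next=.  (t=0,i=1, bit3=0)
  nb ...#.: next=#  (t=1,i=1, bit2=1)
  nb ....#: next=.  (t=0,i=0, bit1=0)
  nb .....: next=.  (t=0,i=15, bit0=0)
  bits 01001011010100011010101001110100 = 1263643252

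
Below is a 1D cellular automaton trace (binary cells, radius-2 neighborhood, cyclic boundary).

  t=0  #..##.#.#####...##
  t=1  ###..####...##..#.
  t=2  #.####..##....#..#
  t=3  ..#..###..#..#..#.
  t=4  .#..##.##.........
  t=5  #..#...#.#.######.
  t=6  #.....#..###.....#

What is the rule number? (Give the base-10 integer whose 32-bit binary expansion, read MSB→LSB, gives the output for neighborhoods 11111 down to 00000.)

402131077

  #####|.  b31=0 t=0,i=10
  ####.|.  b30=0 t=0,i=11
  ###.#|.  b29=0 t=5,i=16
  ###..|#  b28=1 t=0,i=0
  ##.##|.  b27=0 t=2,i=1
  ##.#.|#  b26=1 t=0,i=5
  ##..#|#  b25=1 t=0,i=1
  ##...|#  b24=1 t=0,i=13
  #.###|#  b23=1 t=0,i=8
  #.##.|#  b22=1 t=4,i=7
  #.#.#|#  b21=1 t=0,i=6
  #.#..|#  b20=1 t=5,i=0
  #..##|#  b19=1 t=0,i=2
  #..#.|.  b18=0 t=1,i=15
  #...#|.  b17=0 t=0,i=14
  #....|.  b16=0 t=2,i=11
  .####|.  b15=0 t=0,i=9
  .###.|.  b14=0 t=0,i=17
  .##.#|.  b13=0 t=0,i=4
  .##..|.  b12=0 t=1,i=13
  .#.##|#  b11=1 t=0,i=7
  .#.#.|.  b10=0 t=5,i=8
  .#..#|.  b9=0 t=2,i=15
  .#...|.  b8=0 t=3,i=17
  ..###|#  b7=1 t=0,i=16
  ..##.|.  b6=0 t=0,i=3
  ..#.#|.  b5=0 t=1,i=16
  ..#..|.  b4=0 t=2,i=14
  ...##|.  b3=0 t=0,i=15
  ...#.|#  b2=1 t=2,i=13
  ....#|.  b1=0 t=2,i=12
  .....|#  b0=1 t=4,i=11
  bits 00010111111110000000100010000101 = 402131077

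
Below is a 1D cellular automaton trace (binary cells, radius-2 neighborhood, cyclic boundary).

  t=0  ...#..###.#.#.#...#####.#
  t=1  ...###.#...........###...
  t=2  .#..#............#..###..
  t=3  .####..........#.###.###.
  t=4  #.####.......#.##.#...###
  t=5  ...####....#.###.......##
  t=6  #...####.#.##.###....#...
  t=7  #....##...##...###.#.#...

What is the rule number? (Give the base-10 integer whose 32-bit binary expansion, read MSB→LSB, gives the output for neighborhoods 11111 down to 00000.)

3545025074

  #####|#  b31=1 t=0,i=20
  ####.|#  b30=1 t=0,i=21
  ###.#|.  b29=0 t=0,i=8
  ###..|#  b28=1 t=1,i=21
  ##.##|.  b27=0 t=3,i=20
  ##.#.|.  b26=0 t=0,i=9
  ##..#|#  b25=1 t=3,i=24
  ##...|#  b24=1 t=1,i=22
  #.###|.  b23=0 t=3,i=17
  #.##.|#  b22=1 t=4,i=15
  #.#.#|.  b21=0 t=0,i=10
  #.#..|.  b20=0 t=0,i=14
  #..##|#  b19=1 t=0,i=5
  #..#.|#  b18=1 t=2,i=3
  #...#|.  b17=0 t=0,i=1
  #....|.  b16=0 t=1,i=9
  .####|#  b15=1 t=0,i=19
  .###.|#  b14=1 t=0,i=7
  .##.#|.  b13=0 t=4,i=16
  .##..|.  b12=0 t=5,i=24
  .#.##|#  b11=1 t=3,i=16
  .#.#.|.  b10=0 t=0,i=11
  .#..#|#  b9=1 t=0,i=4
  .#...|.  b8=0 t=0,i=0
  ..###|.  b7=0 t=0,i=6
  ..##.|.  b6=0 t=5,i=23
  ..#.#|#  b5=1 t=3,i=15
  ..#..|#  b4=1 t=0,i=3
  ...##|.  b3=0 t=0,i=17
  ...#.|.  b2=0 t=0,i=2
  ....#|#  b1=1 t=1,i=1
  .....|.  b0=0 t=1,i=0
  bits 11010011010011001100101000110010 = 3545025074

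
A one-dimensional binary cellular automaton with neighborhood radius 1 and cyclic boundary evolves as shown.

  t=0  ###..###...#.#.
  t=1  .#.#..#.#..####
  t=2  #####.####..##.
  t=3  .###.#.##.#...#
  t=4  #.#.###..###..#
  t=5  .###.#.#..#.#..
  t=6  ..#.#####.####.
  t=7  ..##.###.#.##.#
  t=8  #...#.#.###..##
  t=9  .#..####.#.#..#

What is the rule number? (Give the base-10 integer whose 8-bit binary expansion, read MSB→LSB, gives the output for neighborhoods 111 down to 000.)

180

  ###|#  b7=1 t=0,i=1
  ##.|.  b6=0 t=0,i=2
  #.#|#  b5=1 t=0,i=12
  #..|#  b4=1 t=0,i=3
  .##|.  b3=0 t=0,i=0
  .#.|#  b2=1 t=0,i=11
  ..#|.  b1=0 t=0,i=4
  ...|.  b0=0 t=0,i=9
  bits 10110100 = 180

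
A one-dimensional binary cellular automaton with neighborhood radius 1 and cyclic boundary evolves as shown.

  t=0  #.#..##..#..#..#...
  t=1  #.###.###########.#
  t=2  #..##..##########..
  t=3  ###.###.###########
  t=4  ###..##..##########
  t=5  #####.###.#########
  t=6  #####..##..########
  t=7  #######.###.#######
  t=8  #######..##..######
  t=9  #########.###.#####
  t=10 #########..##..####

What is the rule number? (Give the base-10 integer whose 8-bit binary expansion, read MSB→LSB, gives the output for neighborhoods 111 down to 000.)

214

  ###|#  b7=1 t=1,i=3
  ##.|#  b6=1 t=0,i=6
  #.#|.  b5=0 t=0,i=1
  #..|#  b4=1 t=0,i=3
  .##|.  b3=0 t=0,i=5
  .#.|#  b2=1 t=0,i=0
  ..#|#  b1=1 t=0,i=4
  ...|.  b0=0 t=0,i=17
  bits 11010110 = 214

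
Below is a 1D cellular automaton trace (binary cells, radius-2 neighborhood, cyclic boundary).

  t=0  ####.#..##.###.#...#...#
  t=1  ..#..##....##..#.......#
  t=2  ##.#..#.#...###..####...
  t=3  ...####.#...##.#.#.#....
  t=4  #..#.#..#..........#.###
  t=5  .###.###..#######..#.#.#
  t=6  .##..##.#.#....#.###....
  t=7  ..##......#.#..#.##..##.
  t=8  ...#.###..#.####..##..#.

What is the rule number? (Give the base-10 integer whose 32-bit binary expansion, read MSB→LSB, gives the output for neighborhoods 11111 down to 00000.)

1117082273

  nb #####: next=.  (t=0,i=1, bit31=0)
  nb ####.: next=#  (t=0,i=2, bit30=1)
  nb ###.#: next=.  (t=0,i=3, bit29=0)
  nb ###..: next=.  (t=2,i=14, bit28=0)
  nb ##.##: next=.  (t=0,i=10, bit27=0)
  nb ##.#.: next=.  (t=0,i=4, bit26=0)
  nb ##..#: next=#  (t=1,i=13, bit25=1)
  nb ##...: next=.  (t=1,i=7, bit24=0)
  nb #.###: next=#  (t=0,i=11, bit23=1)
  nb #.##.: next=.  (t=7,i=17, bit22=0)
  nb #.#.#: next=.  (t=3,i=15, bit21=0)
  nb #.#..: next=#  (t=0,i=5, bit20=1)
  nb #..##: next=.  (t=0,i=7, bit19=0)
  nb #..#.: next=#  (t=1,i=1, bit18=1)
  nb #...#: next=.  (t=0,i=17, bit17=0)
  nb #....: next=#  (t=1,i=8, bit16=1)
  nb .####: next=.  (t=0,i=0, bit15=0)
  nb .###.: next=#  (t=0,i=12, bit14=1)
  nb .##.#: next=.  (t=0,i=9, bit13=0)
  nb .##..: next=#  (t=1,i=6, bit12=1)
  nb .#.##: next=.  (t=4,i=20, bit11=0)
  nb .#.#.: next=.  (t=2,i=7, bit10=0)
  nb .#..#: next=#  (t=0,i=6, bit9=1)
  nb .#...: next=.  (t=0,i=16, bit8=0)
  nb ..###: next=#  (t=0,i=23, bit7=1)
  nb ..##.: next=.  (t=0,i=8, bit6=0)
  nb ..#.#: next=#  (t=2,i=6, bit5=1)
  nb ..#..: next=.  (t=0,i=19, bit4=0)
  nb ...##: next=.  (t=0,i=22, bit3=0)
  nb ...#.: next=.  (t=0,i=18, bit2=0)
  nb ....#: next=.  (t=1,i=9, bit1=0)
  nb .....: next=#  (t=1,i=18, bit0=1)
  bits 01000010100101010101001010100001 = 1117082273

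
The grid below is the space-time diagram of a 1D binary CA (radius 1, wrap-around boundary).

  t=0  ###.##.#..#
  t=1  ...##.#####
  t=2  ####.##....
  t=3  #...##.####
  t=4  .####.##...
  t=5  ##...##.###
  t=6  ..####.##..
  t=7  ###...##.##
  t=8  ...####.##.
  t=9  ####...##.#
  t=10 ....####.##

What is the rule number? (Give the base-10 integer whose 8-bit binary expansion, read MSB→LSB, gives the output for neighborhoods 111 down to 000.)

63

  ###|.  b7=0 t=0,i=0
  ##.|.  b6=0 t=0,i=2
  #.#|#  b5=1 t=0,i=3
  #..|#  b4=1 t=0,i=8
  .##|#  b3=1 t=0,i=4
  .#.|#  b2=1 t=0,i=7
  ..#|#  b1=1 t=0,i=9
  ...|#  b0=1 t=1,i=1
  bits 00111111 = 63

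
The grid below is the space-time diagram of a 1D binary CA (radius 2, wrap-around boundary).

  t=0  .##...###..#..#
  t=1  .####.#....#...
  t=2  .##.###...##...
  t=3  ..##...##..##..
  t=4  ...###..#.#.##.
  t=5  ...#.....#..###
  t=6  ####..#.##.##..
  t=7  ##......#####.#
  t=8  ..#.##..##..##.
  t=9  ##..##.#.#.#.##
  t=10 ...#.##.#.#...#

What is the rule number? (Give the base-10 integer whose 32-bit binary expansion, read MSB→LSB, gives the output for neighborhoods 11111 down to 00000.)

760919189

  #####|.  b31=0 t=7,i=10
  ####.|.  b30=0 t=1,i=3
  ###.#|#  b29=1 t=1,i=4
  ###..|.  b28=0 t=0,i=8
  ##.##|#  b27=1 t=2,i=3
  ##.#.|#  b26=1 t=1,i=5
  ##..#|.  b25=0 t=0,i=9
  ##...|#  b24=1 t=0,i=3
  #.###|.  b23=0 t=2,i=4
  #.##.|#  b22=1 t=0,i=1
  #.#.#|.  b21=0 t=4,i=10
  #.#..|#  b20=1 t=1,i=6
  #..##|#  b19=1 t=3,i=10
  #..#.|.  b18=0 t=0,i=10
  #...#|#  b17=1 t=0,i=4
  #....|.  b16=0 t=1,i=8
  .####|#  b15=1 t=1,i=2
  .###.|.  b14=0 t=0,i=7
  .##.#|#  b13=1 t=2,i=2
  .##..|#  b12=1 t=0,i=2
  .#.##|.  b11=0 t=0,i=0
  .#.#.|#  b10=1 t=4,i=9
  .#..#|.  b9=0 t=0,i=12
  .#...|.  b8=0 t=1,i=7
  ..###|#  b7=1 t=0,i=6
  ..##.|.  b6=0 t=2,i=1
  ..#.#|.  b5=0 t=0,i=14
  ..#..|#  b4=1 t=0,i=11
  ...##|.  b3=0 t=0,i=5
  ...#.|#  b2=1 t=1,i=10
  ....#|.  b1=0 t=1,i=9
  .....|#  b0=1 t=5,i=6
  bits 00101101010110101011010010010101 = 760919189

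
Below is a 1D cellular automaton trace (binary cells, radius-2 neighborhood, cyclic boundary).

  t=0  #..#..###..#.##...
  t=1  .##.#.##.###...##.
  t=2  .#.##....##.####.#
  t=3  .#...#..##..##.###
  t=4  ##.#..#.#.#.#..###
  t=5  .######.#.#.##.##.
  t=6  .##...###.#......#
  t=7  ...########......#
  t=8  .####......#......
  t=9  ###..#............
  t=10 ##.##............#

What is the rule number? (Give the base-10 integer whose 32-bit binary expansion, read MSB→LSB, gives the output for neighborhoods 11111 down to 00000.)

666288872

  [31] ##### => .  t=4,i=17
  [30] ####. => .  t=2,i=14
  [29] ###.# => #  t=2,i=15
  [28] ###.. => .  t=0,i=8
  [27] ##.## => .  t=1,i=8
  [26] ##.#. => #  t=1,i=3
  [25] ##..# => #  t=0,i=9
  [24] ##... => #  t=0,i=15
  [23] #.### => #  t=1,i=9
  [22] #.##. => .  t=0,i=13
  [21] #.#.# => #  t=1,i=4
  [20] #.#.. => #  t=3,i=1
  [19] #..## => .  t=0,i=5
  [18] #..#. => #  t=0,i=2
  [17] #...# => #  t=0,i=16
  [16] #.... => .  t=2,i=6
  [15] .#### => #  t=2,i=13
  [14] .###. => #  t=0,i=7
  [13] .##.# => .  t=1,i=2
  [12] .##.. => .  t=0,i=14
  [11] .#.## => .  t=0,i=12
  [10] .#.#. => .  t=2,i=0
  [9] .#..# => #  t=0,i=1
  [8] .#... => .  t=3,i=2
  [7] ..### => #  t=0,i=6
  [6] ..##. => #  t=1,i=1
  [5] ..#.# => #  t=0,i=11
  [4] ..#.. => .  t=0,i=0
  [3] ...## => #  t=1,i=14
  [2] ...#. => .  t=0,i=17
  [1] ....# => .  t=2,i=7
  [0] ..... => .  t=6,i=13
  bits 00100111101101101100001011101000 = 666288872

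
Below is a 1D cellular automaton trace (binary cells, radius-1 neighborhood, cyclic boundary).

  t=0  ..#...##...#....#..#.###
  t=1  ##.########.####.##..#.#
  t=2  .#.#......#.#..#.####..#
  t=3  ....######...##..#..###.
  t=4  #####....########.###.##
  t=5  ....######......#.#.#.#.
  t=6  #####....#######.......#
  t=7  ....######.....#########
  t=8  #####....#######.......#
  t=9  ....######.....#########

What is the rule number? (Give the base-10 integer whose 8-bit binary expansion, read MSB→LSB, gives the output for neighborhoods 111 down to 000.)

  [7] ### => .  t=0,i=22
  [6] ##. => #  t=0,i=7
  [5] #.# => .  t=0,i=20
  [4] #.. => #  t=0,i=0
  [3] .## => #  t=0,i=6
  [2] .#. => .  t=0,i=2
  [1] ..# => #  t=0,i=1
  [0] ... => #  t=0,i=4
  bits 01011011 = 91

91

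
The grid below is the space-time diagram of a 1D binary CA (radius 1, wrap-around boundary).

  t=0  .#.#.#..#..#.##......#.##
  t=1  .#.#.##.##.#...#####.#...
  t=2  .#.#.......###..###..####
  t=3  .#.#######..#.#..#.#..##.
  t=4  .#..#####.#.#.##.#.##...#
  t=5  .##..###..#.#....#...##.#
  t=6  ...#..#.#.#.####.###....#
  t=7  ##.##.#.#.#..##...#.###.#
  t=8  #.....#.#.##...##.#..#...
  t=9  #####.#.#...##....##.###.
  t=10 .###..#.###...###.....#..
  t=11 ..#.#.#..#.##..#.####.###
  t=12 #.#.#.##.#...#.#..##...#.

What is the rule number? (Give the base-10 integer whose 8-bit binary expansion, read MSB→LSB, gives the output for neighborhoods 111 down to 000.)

149

  ###|#  b7=1 t=1,i=16
  ##.|.  b6=0 t=0,i=14
  #.#|.  b5=0 t=0,i=0
  #..|#  b4=1 t=0,i=6
  .##|.  b3=0 t=0,i=13
  .#.|#  b2=1 t=0,i=1
  ..#|.  b1=0 t=0,i=7
  ...|#  b0=1 t=0,i=16
  bits 10010101 = 149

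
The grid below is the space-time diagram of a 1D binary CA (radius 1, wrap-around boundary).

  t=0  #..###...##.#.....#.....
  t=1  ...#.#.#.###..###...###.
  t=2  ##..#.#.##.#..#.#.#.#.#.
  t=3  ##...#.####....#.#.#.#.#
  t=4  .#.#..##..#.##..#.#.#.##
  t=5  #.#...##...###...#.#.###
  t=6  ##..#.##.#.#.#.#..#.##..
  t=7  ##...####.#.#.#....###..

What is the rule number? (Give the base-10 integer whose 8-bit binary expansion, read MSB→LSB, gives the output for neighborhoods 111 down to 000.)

  [7] ### => .  t=0,i=4
  [6] ##. => #  t=0,i=5
  [5] #.# => #  t=0,i=11
  [4] #.. => .  t=0,i=1
  [3] .## => #  t=0,i=3
  [2] .#. => .  t=0,i=0
  [1] ..# => .  t=0,i=2
  [0] ... => #  t=0,i=7
  bits 01101001 = 105

105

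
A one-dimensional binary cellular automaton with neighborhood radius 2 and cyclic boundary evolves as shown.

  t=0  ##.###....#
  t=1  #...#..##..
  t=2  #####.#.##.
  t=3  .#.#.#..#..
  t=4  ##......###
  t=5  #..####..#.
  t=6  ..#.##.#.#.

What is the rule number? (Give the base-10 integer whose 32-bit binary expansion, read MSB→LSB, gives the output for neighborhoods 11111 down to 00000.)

1179373879

  ##### -> .   bit 31 = 0  t=2,i=2
  ####. -> #   bit 30 = 1  t=2,i=3
  ###.# -> .   bit 29 = 0  t=0,i=1
  ###.. -> .   bit 28 = 0  t=0,i=5
  ##.## -> .   bit 27 = 0  t=0,i=2
  ##.#. -> #   bit 26 = 1  t=2,i=5
  ##..# -> #   bit 25 = 1  t=1,i=9
  ##... -> .   bit 24 = 0  t=0,i=6
  #.### -> .   bit 23 = 0  t=0,i=3
  #.##. -> #   bit 22 = 1  t=2,i=8
  #.#.# -> .   bit 21 = 0  t=2,i=6
  #.#.. -> .   bit 20 = 0  t=3,i=5
  #..## -> #   bit 19 = 1  t=1,i=6
  #..#. -> .   bit 18 = 0  t=1,i=10
  #...# -> #   bit 17 = 1  t=1,i=2
  #.... -> #   bit 16 = 1  t=0,i=7
  .#### -> #   bit 15 = 1  t=2,i=1
  .###. -> #   bit 14 = 1  t=0,i=0
  .##.# -> .   bit 13 = 0  t=2,i=9
  .##.. -> #   bit 12 = 1  t=1,i=8
  .#.## -> .   bit 11 = 0  t=2,i=7
  .#.#. -> .   bit 10 = 0  t=3,i=2
  .#..# -> .   bit 9 = 0  t=1,i=5
  .#... -> #   bit 8 = 1  t=1,i=1
  ..### -> .   bit 7 = 0  t=0,i=10
  ..##. -> .   bit 6 = 0  t=1,i=7
  ..#.# -> #   bit 5 = 1  t=3,i=1
  ..#.. -> #   bit 4 = 1  t=1,i=0
  ...## -> .   bit 3 = 0  t=0,i=9
  ...#. -> #   bit 2 = 1  t=1,i=3
  ....# -> #   bit 1 = 1  t=0,i=8
  ..... -> #   bit 0 = 1  t=4,i=4
  bits 01000110010010111101000100110111 = 1179373879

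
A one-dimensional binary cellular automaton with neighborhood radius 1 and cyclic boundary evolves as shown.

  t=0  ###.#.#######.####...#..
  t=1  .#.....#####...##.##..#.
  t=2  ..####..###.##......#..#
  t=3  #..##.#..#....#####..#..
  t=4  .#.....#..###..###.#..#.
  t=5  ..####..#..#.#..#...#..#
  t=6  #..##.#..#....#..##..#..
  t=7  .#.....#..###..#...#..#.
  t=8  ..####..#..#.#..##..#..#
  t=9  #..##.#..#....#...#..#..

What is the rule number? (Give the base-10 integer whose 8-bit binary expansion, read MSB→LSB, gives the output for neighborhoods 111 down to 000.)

  [7] ### => #  t=0,i=1
  [6] ##. => .  t=0,i=2
  [5] #.# => .  t=0,i=3
  [4] #.. => #  t=0,i=18
  [3] .## => .  t=0,i=0
  [2] .#. => .  t=0,i=4
  [1] ..# => .  t=0,i=20
  [0] ... => #  t=0,i=19
  bits 10010001 = 145

145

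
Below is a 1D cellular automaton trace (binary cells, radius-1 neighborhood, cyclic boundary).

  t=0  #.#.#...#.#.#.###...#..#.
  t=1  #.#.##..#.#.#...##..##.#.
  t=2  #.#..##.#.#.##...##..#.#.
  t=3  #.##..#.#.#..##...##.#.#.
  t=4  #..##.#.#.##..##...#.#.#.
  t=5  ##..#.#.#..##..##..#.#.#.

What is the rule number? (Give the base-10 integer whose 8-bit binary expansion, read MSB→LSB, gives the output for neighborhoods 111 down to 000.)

84

  ###|.  b7=0 t=0,i=15
  ##.|#  b6=1 t=0,i=16
  #.#|.  b5=0 t=0,i=1
  #..|#  b4=1 t=0,i=5
  .##|.  b3=0 t=0,i=14
  .#.|#  b2=1 t=0,i=0
  ..#|.  b1=0 t=0,i=7
  ...|.  b0=0 t=0,i=6
  bits 01010100 = 84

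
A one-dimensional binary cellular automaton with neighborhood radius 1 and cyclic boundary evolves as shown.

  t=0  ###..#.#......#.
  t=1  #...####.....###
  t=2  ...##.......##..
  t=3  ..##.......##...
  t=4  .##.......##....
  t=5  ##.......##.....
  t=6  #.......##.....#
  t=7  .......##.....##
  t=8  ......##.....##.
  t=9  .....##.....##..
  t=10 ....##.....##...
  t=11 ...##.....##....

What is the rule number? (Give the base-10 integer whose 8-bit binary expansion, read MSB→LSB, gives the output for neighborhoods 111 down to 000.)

  ### -> .   bit 7 = 0  t=0,i=1
  ##. -> .   bit 6 = 0  t=0,i=2
  #.# -> #   bit 5 = 1  t=0,i=6
  #.. -> .   bit 4 = 0  t=0,i=3
  .## -> #   bit 3 = 1  t=0,i=0
  .#. -> #   bit 2 = 1  t=0,i=5
  ..# -> #   bit 1 = 1  t=0,i=4
  ... -> .   bit 0 = 0  t=0,i=9
  bits 00101110 = 46

46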